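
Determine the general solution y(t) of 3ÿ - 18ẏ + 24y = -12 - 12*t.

y = -7/8 - t/2 + C1*exp(4*t) + C2*exp(2*t)

Divide through by 3: y'' - 6y' + 8y = -4 - 4*t.
Characteristic equation r² - 6r + 8 = 0 factors as (r - 4)(r - 2) = 0, so r = 4, 2.
Hence y_h = C1*exp(4*t) + C2*exp(2*t).
For the particular solution try y_p = A0 + A1*t. Substituting and matching coefficients of each power of t gives A0 = -7/8, A1 = -1/2, so y_p = -7/8 - t/2.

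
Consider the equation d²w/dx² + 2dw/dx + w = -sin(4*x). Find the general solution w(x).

w = 8*cos(4*x)/289 + 15*sin(4*x)/289 + C1*exp(-x) + C2*x*exp(-x)

Characteristic equation r² + 2r + 1 = 0 has discriminant (2)² - 4·(1) = 0, so r = -1 is a repeated root.
Hence w_h = (C1 + C2*x)*exp(-x).
Try w_p = A*cos(4*x) + B*sin(4*x). Substituting and equating the coefficients of cos(4x) and sin(4x) gives A = 8/289, B = 15/289, so w_p = 8*cos(4*x)/289 + 15*sin(4*x)/289.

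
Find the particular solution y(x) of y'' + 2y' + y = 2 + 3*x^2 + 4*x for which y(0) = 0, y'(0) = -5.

y = 12 - 12*exp(-x) - 8*x + 3*x**2 - 9*x*exp(-x)

Characteristic equation r² + 2r + 1 = 0 has discriminant (2)² - 4·(1) = 0, so r = -1 is a repeated root.
Hence y_h = (C1 + C2*x)*exp(-x).
For the particular solution try y_p = A0 + A1*x + A2*x^2. Substituting and matching coefficients of each power of x gives A0 = 12, A1 = -8, A2 = 3, so y_p = 12 - 8*x + 3*x^2.
General solution: y = 12 - 8*x + 3*x^2 + C1*exp(-x) + C2*x*exp(-x).
Apply the initial conditions: y(0) = 12 + C1 = 0 and y'(0) = -8 + C2 - C1 = -5. Solving gives C1 = -12, C2 = -9.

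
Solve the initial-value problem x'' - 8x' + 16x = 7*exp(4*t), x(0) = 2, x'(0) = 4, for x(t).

x = 2*exp(4*t) - 4*t*exp(4*t) + 7*t**2*exp(4*t)/2

Characteristic equation r² - 8r + 16 = 0 has discriminant (-8)² - 4·(16) = 0, so r = 4 is a repeated root.
Hence x_h = (C1 + C2*t)*exp(4*t).
Since exp(4*t) solves the homogeneous equation (r = 4 is a root of multiplicity 2), multiply the trial by t^2. Try x_p = A*t^2*exp(4*t). Substituting into the equation and dividing by exp(4*t) gives A = 7/2, so x_p = 7*t^2*exp(4*t)/2.
General solution: x = C1*exp(4*t) + 7*t^2*exp(4*t)/2 + C2*t*exp(4*t).
Apply the initial conditions: x(0) = C1 = 2 and x'(0) = C2 + 4*C1 = 4. Solving gives C1 = 2, C2 = -4.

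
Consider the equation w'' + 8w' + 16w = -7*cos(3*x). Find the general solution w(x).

w = -168*sin(3*x)/625 - 49*cos(3*x)/625 + C1*exp(-4*x) + C2*x*exp(-4*x)

Characteristic equation r² + 8r + 16 = 0 has discriminant (8)² - 4·(16) = 0, so r = -4 is a repeated root.
Hence w_h = (C1 + C2*x)*exp(-4*x).
Try w_p = A*cos(3*x) + B*sin(3*x). Substituting and equating the coefficients of cos(3x) and sin(3x) gives A = -49/625, B = -168/625, so w_p = -168*sin(3*x)/625 - 49*cos(3*x)/625.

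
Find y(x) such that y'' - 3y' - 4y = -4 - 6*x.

Characteristic equation r² - 3r - 4 = 0 factors as (r + 1)(r - 4) = 0, so r = -1, 4.
Hence y_h = C1*exp(-x) + C2*exp(4*x).
For the particular solution try y_p = A0 + A1*x. Substituting and matching coefficients of each power of x gives A0 = -1/8, A1 = 3/2, so y_p = -1/8 + 3*x/2.

y = -1/8 + 3*x/2 + C1*exp(-x) + C2*exp(4*x)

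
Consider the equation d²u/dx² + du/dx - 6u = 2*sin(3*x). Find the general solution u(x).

Characteristic equation r² + r - 6 = 0 factors as (r + 3)(r - 2) = 0, so r = -3, 2.
Hence u_h = C1*exp(-3*x) + C2*exp(2*x).
Try u_p = A*cos(3*x) + B*sin(3*x). Substituting and equating the coefficients of cos(3x) and sin(3x) gives A = -1/39, B = -5/39, so u_p = -5*sin(3*x)/39 - cos(3*x)/39.

u = -5*sin(3*x)/39 - cos(3*x)/39 + C1*exp(-3*x) + C2*exp(2*x)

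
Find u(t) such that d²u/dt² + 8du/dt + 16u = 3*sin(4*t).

u = -3*cos(4*t)/32 + C1*exp(-4*t) + C2*t*exp(-4*t)

Characteristic equation r² + 8r + 16 = 0 has discriminant (8)² - 4·(16) = 0, so r = -4 is a repeated root.
Hence u_h = (C1 + C2*t)*exp(-4*t).
Try u_p = A*cos(4*t) + B*sin(4*t). Substituting and equating the coefficients of cos(4t) and sin(4t) gives A = -3/32, B = 0, so u_p = -3*cos(4*t)/32.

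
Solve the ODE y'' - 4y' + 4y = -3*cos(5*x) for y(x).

y = 60*sin(5*x)/841 + 63*cos(5*x)/841 + C1*exp(2*x) + C2*x*exp(2*x)

Characteristic equation r² - 4r + 4 = 0 has discriminant (-4)² - 4·(4) = 0, so r = 2 is a repeated root.
Hence y_h = (C1 + C2*x)*exp(2*x).
Try y_p = A*cos(5*x) + B*sin(5*x). Substituting and equating the coefficients of cos(5x) and sin(5x) gives A = 63/841, B = 60/841, so y_p = 60*sin(5*x)/841 + 63*cos(5*x)/841.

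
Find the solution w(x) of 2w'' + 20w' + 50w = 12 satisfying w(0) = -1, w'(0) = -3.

Divide through by 2: w'' + 10w' + 25w = 6.
Characteristic equation r² + 10r + 25 = 0 has discriminant (10)² - 4·(25) = 0, so r = -5 is a repeated root.
Hence w_h = (C1 + C2*x)*exp(-5*x).
For the particular solution try w_p = A0. Substituting and matching coefficients of each power of x gives A0 = 6/25, so w_p = 6/25.
General solution: w = 6/25 + C1*exp(-5*x) + C2*x*exp(-5*x).
Apply the initial conditions: w(0) = 6/25 + C1 = -1 and w'(0) = C2 - 5*C1 = -3. Solving gives C1 = -31/25, C2 = -46/5.

w = 6/25 - 31*exp(-5*x)/25 - 46*x*exp(-5*x)/5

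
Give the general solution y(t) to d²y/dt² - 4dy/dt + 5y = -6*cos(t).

y = -3*cos(t)/4 + 3*sin(t)/4 + C1*cos(t)*exp(2*t) + C2*exp(2*t)*sin(t)

Characteristic equation r² - 4r + 5 = 0 has discriminant (-4)² - 4·(5) = -4 < 0, so r = 2 ± i.
Hence y_h = C1*cos(t)*exp(2*t) + C2*exp(2*t)*sin(t).
Try y_p = A*cos(t) + B*sin(t). Substituting and equating the coefficients of cos(t) and sin(t) gives A = -3/4, B = 3/4, so y_p = -3*cos(t)/4 + 3*sin(t)/4.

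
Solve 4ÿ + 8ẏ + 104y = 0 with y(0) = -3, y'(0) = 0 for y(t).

y = -3*cos(5*t)*exp(-t) - 3*exp(-t)*sin(5*t)/5

Divide through by 4: y'' + 2y' + 26y = 0.
Characteristic equation r² + 2r + 26 = 0 has discriminant (2)² - 4·(26) = -100 < 0, so r = -1 ± 5i.
Hence y_h = C1*cos(5*t)*exp(-t) + C2*exp(-t)*sin(5*t).
Apply the initial conditions: y(0) = C1 = -3 and y'(0) = -C1 + 5*C2 = 0. Solving gives C1 = -3, C2 = -3/5.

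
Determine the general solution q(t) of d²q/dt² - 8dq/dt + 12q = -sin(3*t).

Characteristic equation r² - 8r + 12 = 0 factors as (r - 6)(r - 2) = 0, so r = 6, 2.
Hence q_h = C1*exp(6*t) + C2*exp(2*t).
Try q_p = A*cos(3*t) + B*sin(3*t). Substituting and equating the coefficients of cos(3t) and sin(3t) gives A = -8/195, B = -1/195, so q_p = -8*cos(3*t)/195 - sin(3*t)/195.

q = -8*cos(3*t)/195 - sin(3*t)/195 + C1*exp(6*t) + C2*exp(2*t)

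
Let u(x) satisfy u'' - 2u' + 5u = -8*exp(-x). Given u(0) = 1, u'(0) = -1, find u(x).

u = -exp(-x) - 2*exp(x)*sin(2*x) + 2*cos(2*x)*exp(x)

Characteristic equation r² - 2r + 5 = 0 has discriminant (-2)² - 4·(5) = -16 < 0, so r = 1 ± 2i.
Hence u_h = C1*cos(2*x)*exp(x) + C2*exp(x)*sin(2*x).
Try u_p = A*exp(-x). Substituting into the equation and dividing by exp(-x) gives A = -1, so u_p = -exp(-x).
General solution: u = -exp(-x) + C1*cos(2*x)*exp(x) + C2*exp(x)*sin(2*x).
Apply the initial conditions: u(0) = -1 + C1 = 1 and u'(0) = 1 + C1 + 2*C2 = -1. Solving gives C1 = 2, C2 = -2.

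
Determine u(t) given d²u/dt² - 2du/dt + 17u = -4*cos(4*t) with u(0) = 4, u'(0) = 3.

Characteristic equation r² - 2r + 17 = 0 has discriminant (-2)² - 4·(17) = -64 < 0, so r = 1 ± 4i.
Hence u_h = C1*cos(4*t)*exp(t) + C2*exp(t)*sin(4*t).
Try u_p = A*cos(4*t) + B*sin(4*t). Substituting and equating the coefficients of cos(4t) and sin(4t) gives A = -4/65, B = 32/65, so u_p = -4*cos(4*t)/65 + 32*sin(4*t)/65.
General solution: u = -4*cos(4*t)/65 + 32*sin(4*t)/65 + C1*cos(4*t)*exp(t) + C2*exp(t)*sin(4*t).
Apply the initial conditions: u(0) = -4/65 + C1 = 4 and u'(0) = 128/65 + C1 + 4*C2 = 3. Solving gives C1 = 264/65, C2 = -197/260.

u = -4*cos(4*t)/65 + 32*sin(4*t)/65 - 197*exp(t)*sin(4*t)/260 + 264*cos(4*t)*exp(t)/65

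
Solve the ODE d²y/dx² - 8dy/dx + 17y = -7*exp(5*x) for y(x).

Characteristic equation r² - 8r + 17 = 0 has discriminant (-8)² - 4·(17) = -4 < 0, so r = 4 ± i.
Hence y_h = C1*cos(x)*exp(4*x) + C2*exp(4*x)*sin(x).
Try y_p = A*exp(5*x). Substituting into the equation and dividing by exp(5*x) gives A = -7/2, so y_p = -7*exp(5*x)/2.

y = -7*exp(5*x)/2 + C1*cos(x)*exp(4*x) + C2*exp(4*x)*sin(x)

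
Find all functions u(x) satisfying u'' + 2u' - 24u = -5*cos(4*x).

u = -5*sin(4*x)/208 + 25*cos(4*x)/208 + C1*exp(-6*x) + C2*exp(4*x)

Characteristic equation r² + 2r - 24 = 0 factors as (r + 6)(r - 4) = 0, so r = -6, 4.
Hence u_h = C1*exp(-6*x) + C2*exp(4*x).
Try u_p = A*cos(4*x) + B*sin(4*x). Substituting and equating the coefficients of cos(4x) and sin(4x) gives A = 25/208, B = -5/208, so u_p = -5*sin(4*x)/208 + 25*cos(4*x)/208.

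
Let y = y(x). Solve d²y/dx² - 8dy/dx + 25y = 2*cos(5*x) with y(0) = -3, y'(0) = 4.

y = -sin(5*x)/20 - 3*cos(3*x)*exp(4*x) + 65*exp(4*x)*sin(3*x)/12

Characteristic equation r² - 8r + 25 = 0 has discriminant (-8)² - 4·(25) = -36 < 0, so r = 4 ± 3i.
Hence y_h = C1*cos(3*x)*exp(4*x) + C2*exp(4*x)*sin(3*x).
Try y_p = A*cos(5*x) + B*sin(5*x). Substituting and equating the coefficients of cos(5x) and sin(5x) gives A = 0, B = -1/20, so y_p = -sin(5*x)/20.
General solution: y = -sin(5*x)/20 + C1*cos(3*x)*exp(4*x) + C2*exp(4*x)*sin(3*x).
Apply the initial conditions: y(0) = C1 = -3 and y'(0) = -1/4 + 3*C2 + 4*C1 = 4. Solving gives C1 = -3, C2 = 65/12.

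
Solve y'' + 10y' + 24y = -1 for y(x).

y = -1/24 + C1*exp(-4*x) + C2*exp(-6*x)

Characteristic equation r² + 10r + 24 = 0 factors as (r + 4)(r + 6) = 0, so r = -4, -6.
Hence y_h = C1*exp(-4*x) + C2*exp(-6*x).
For the particular solution try y_p = A0. Substituting and matching coefficients of each power of x gives A0 = -1/24, so y_p = -1/24.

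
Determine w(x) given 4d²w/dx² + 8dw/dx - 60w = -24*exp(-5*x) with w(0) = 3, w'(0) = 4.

w = 23*exp(-5*x)/32 + 73*exp(3*x)/32 + 3*x*exp(-5*x)/4

Divide through by 4: w'' + 2w' - 15w = -6*exp(-5*x).
Characteristic equation r² + 2r - 15 = 0 factors as (r - 3)(r + 5) = 0, so r = 3, -5.
Hence w_h = C1*exp(3*x) + C2*exp(-5*x).
Since exp(-5*x) solves the homogeneous equation (r = -5 is a root of multiplicity 1), multiply the trial by x. Try w_p = A*x*exp(-5*x). Substituting into the equation and dividing by exp(-5*x) gives A = 3/4, so w_p = 3*x*exp(-5*x)/4.
General solution: w = C1*exp(3*x) + C2*exp(-5*x) + 3*x*exp(-5*x)/4.
Apply the initial conditions: w(0) = C1 + C2 = 3 and w'(0) = 3/4 - 5*C2 + 3*C1 = 4. Solving gives C1 = 73/32, C2 = 23/32.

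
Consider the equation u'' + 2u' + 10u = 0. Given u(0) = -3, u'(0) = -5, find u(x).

Characteristic equation r² + 2r + 10 = 0 has discriminant (2)² - 4·(10) = -36 < 0, so r = -1 ± 3i.
Hence u_h = C1*cos(3*x)*exp(-x) + C2*exp(-x)*sin(3*x).
Apply the initial conditions: u(0) = C1 = -3 and u'(0) = -C1 + 3*C2 = -5. Solving gives C1 = -3, C2 = -8/3.

u = -3*cos(3*x)*exp(-x) - 8*exp(-x)*sin(3*x)/3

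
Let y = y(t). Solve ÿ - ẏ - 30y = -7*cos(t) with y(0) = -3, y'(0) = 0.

y = -597*exp(6*t)/407 - 503*exp(-5*t)/286 + 7*sin(t)/962 + 217*cos(t)/962

Characteristic equation r² - r - 30 = 0 factors as (r + 5)(r - 6) = 0, so r = -5, 6.
Hence y_h = C1*exp(-5*t) + C2*exp(6*t).
Try y_p = A*cos(t) + B*sin(t). Substituting and equating the coefficients of cos(t) and sin(t) gives A = 217/962, B = 7/962, so y_p = 7*sin(t)/962 + 217*cos(t)/962.
General solution: y = 7*sin(t)/962 + 217*cos(t)/962 + C1*exp(-5*t) + C2*exp(6*t).
Apply the initial conditions: y(0) = 217/962 + C1 + C2 = -3 and y'(0) = 7/962 - 5*C1 + 6*C2 = 0. Solving gives C1 = -503/286, C2 = -597/407.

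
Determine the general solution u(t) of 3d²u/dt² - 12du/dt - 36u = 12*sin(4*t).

u = -7*sin(4*t)/65 + 4*cos(4*t)/65 + C1*exp(-2*t) + C2*exp(6*t)

Divide through by 3: u'' - 4u' - 12u = 4*sin(4*t).
Characteristic equation r² - 4r - 12 = 0 factors as (r + 2)(r - 6) = 0, so r = -2, 6.
Hence u_h = C1*exp(-2*t) + C2*exp(6*t).
Try u_p = A*cos(4*t) + B*sin(4*t). Substituting and equating the coefficients of cos(4t) and sin(4t) gives A = 4/65, B = -7/65, so u_p = -7*sin(4*t)/65 + 4*cos(4*t)/65.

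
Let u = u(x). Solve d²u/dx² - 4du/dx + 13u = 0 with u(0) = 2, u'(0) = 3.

u = 2*cos(3*x)*exp(2*x) - exp(2*x)*sin(3*x)/3

Characteristic equation r² - 4r + 13 = 0 has discriminant (-4)² - 4·(13) = -36 < 0, so r = 2 ± 3i.
Hence u_h = C1*cos(3*x)*exp(2*x) + C2*exp(2*x)*sin(3*x).
Apply the initial conditions: u(0) = C1 = 2 and u'(0) = 2*C1 + 3*C2 = 3. Solving gives C1 = 2, C2 = -1/3.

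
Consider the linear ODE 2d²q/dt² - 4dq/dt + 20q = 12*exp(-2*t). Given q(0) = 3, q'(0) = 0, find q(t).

q = exp(-2*t)/3 - 2*exp(t)*sin(3*t)/3 + 8*cos(3*t)*exp(t)/3

Divide through by 2: q'' - 2q' + 10q = 6*exp(-2*t).
Characteristic equation r² - 2r + 10 = 0 has discriminant (-2)² - 4·(10) = -36 < 0, so r = 1 ± 3i.
Hence q_h = C1*cos(3*t)*exp(t) + C2*exp(t)*sin(3*t).
Try q_p = A*exp(-2*t). Substituting into the equation and dividing by exp(-2*t) gives A = 1/3, so q_p = exp(-2*t)/3.
General solution: q = exp(-2*t)/3 + C1*cos(3*t)*exp(t) + C2*exp(t)*sin(3*t).
Apply the initial conditions: q(0) = 1/3 + C1 = 3 and q'(0) = -2/3 + C1 + 3*C2 = 0. Solving gives C1 = 8/3, C2 = -2/3.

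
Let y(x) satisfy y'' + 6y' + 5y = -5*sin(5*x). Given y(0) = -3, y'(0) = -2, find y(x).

y = -467*exp(-x)/104 + sin(5*x)/13 + 3*cos(5*x)/26 + 11*exp(-5*x)/8

Characteristic equation r² + 6r + 5 = 0 factors as (r + 1)(r + 5) = 0, so r = -1, -5.
Hence y_h = C1*exp(-x) + C2*exp(-5*x).
Try y_p = A*cos(5*x) + B*sin(5*x). Substituting and equating the coefficients of cos(5x) and sin(5x) gives A = 3/26, B = 1/13, so y_p = sin(5*x)/13 + 3*cos(5*x)/26.
General solution: y = sin(5*x)/13 + 3*cos(5*x)/26 + C1*exp(-x) + C2*exp(-5*x).
Apply the initial conditions: y(0) = 3/26 + C1 + C2 = -3 and y'(0) = 5/13 - C1 - 5*C2 = -2. Solving gives C1 = -467/104, C2 = 11/8.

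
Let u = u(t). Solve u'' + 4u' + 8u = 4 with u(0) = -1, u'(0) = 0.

Characteristic equation r² + 4r + 8 = 0 has discriminant (4)² - 4·(8) = -16 < 0, so r = -2 ± 2i.
Hence u_h = C1*cos(2*t)*exp(-2*t) + C2*exp(-2*t)*sin(2*t).
For the particular solution try u_p = A0. Substituting and matching coefficients of each power of t gives A0 = 1/2, so u_p = 1/2.
General solution: u = 1/2 + C1*cos(2*t)*exp(-2*t) + C2*exp(-2*t)*sin(2*t).
Apply the initial conditions: u(0) = 1/2 + C1 = -1 and u'(0) = -2*C1 + 2*C2 = 0. Solving gives C1 = -3/2, C2 = -3/2.

u = 1/2 - 3*cos(2*t)*exp(-2*t)/2 - 3*exp(-2*t)*sin(2*t)/2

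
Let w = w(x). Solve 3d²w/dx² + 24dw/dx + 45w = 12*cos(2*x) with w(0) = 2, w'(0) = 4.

w = -135*exp(-5*x)/29 + 44*cos(2*x)/377 + 64*sin(2*x)/377 + 85*exp(-3*x)/13

Divide through by 3: w'' + 8w' + 15w = 4*cos(2*x).
Characteristic equation r² + 8r + 15 = 0 factors as (r + 3)(r + 5) = 0, so r = -3, -5.
Hence w_h = C1*exp(-3*x) + C2*exp(-5*x).
Try w_p = A*cos(2*x) + B*sin(2*x). Substituting and equating the coefficients of cos(2x) and sin(2x) gives A = 44/377, B = 64/377, so w_p = 44*cos(2*x)/377 + 64*sin(2*x)/377.
General solution: w = 44*cos(2*x)/377 + 64*sin(2*x)/377 + C1*exp(-3*x) + C2*exp(-5*x).
Apply the initial conditions: w(0) = 44/377 + C1 + C2 = 2 and w'(0) = 128/377 - 5*C2 - 3*C1 = 4. Solving gives C1 = 85/13, C2 = -135/29.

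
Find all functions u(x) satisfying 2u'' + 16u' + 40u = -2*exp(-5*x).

Divide through by 2: u'' + 8u' + 20u = -exp(-5*x).
Characteristic equation r² + 8r + 20 = 0 has discriminant (8)² - 4·(20) = -16 < 0, so r = -4 ± 2i.
Hence u_h = C1*cos(2*x)*exp(-4*x) + C2*exp(-4*x)*sin(2*x).
Try u_p = A*exp(-5*x). Substituting into the equation and dividing by exp(-5*x) gives A = -1/5, so u_p = -exp(-5*x)/5.

u = -exp(-5*x)/5 + C1*cos(2*x)*exp(-4*x) + C2*exp(-4*x)*sin(2*x)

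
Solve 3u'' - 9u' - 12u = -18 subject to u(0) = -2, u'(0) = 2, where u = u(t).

Divide through by 3: u'' - 3u' - 4u = -6.
Characteristic equation r² - 3r - 4 = 0 factors as (r + 1)(r - 4) = 0, so r = -1, 4.
Hence u_h = C1*exp(-t) + C2*exp(4*t).
For the particular solution try u_p = A0. Substituting and matching coefficients of each power of t gives A0 = 3/2, so u_p = 3/2.
General solution: u = 3/2 + C1*exp(-t) + C2*exp(4*t).
Apply the initial conditions: u(0) = 3/2 + C1 + C2 = -2 and u'(0) = -C1 + 4*C2 = 2. Solving gives C1 = -16/5, C2 = -3/10.

u = 3/2 - 16*exp(-t)/5 - 3*exp(4*t)/10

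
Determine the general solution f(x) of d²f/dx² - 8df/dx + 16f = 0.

f = C1*exp(4*x) + C2*x*exp(4*x)

Characteristic equation r² - 8r + 16 = 0 has discriminant (-8)² - 4·(16) = 0, so r = 4 is a repeated root.
Hence f_h = (C1 + C2*x)*exp(4*x).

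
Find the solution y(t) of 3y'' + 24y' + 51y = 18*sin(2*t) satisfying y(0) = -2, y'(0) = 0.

Divide through by 3: y'' + 8y' + 17y = 6*sin(2*t).
Characteristic equation r² + 8r + 17 = 0 has discriminant (8)² - 4·(17) = -4 < 0, so r = -4 ± i.
Hence y_h = C1*cos(t)*exp(-4*t) + C2*exp(-4*t)*sin(t).
Try y_p = A*cos(2*t) + B*sin(2*t). Substituting and equating the coefficients of cos(2t) and sin(2t) gives A = -96/425, B = 78/425, so y_p = -96*cos(2*t)/425 + 78*sin(2*t)/425.
General solution: y = -96*cos(2*t)/425 + 78*sin(2*t)/425 + C1*cos(t)*exp(-4*t) + C2*exp(-4*t)*sin(t).
Apply the initial conditions: y(0) = -96/425 + C1 = -2 and y'(0) = 156/425 + C2 - 4*C1 = 0. Solving gives C1 = -754/425, C2 = -3172/425.

y = -96*cos(2*t)/425 + 78*sin(2*t)/425 - 3172*exp(-4*t)*sin(t)/425 - 754*cos(t)*exp(-4*t)/425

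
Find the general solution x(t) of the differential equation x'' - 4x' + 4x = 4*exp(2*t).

Characteristic equation r² - 4r + 4 = 0 has discriminant (-4)² - 4·(4) = 0, so r = 2 is a repeated root.
Hence x_h = (C1 + C2*t)*exp(2*t).
Since exp(2*t) solves the homogeneous equation (r = 2 is a root of multiplicity 2), multiply the trial by t^2. Try x_p = A*t^2*exp(2*t). Substituting into the equation and dividing by exp(2*t) gives A = 2, so x_p = 2*t^2*exp(2*t).

x = C1*exp(2*t) + 2*t**2*exp(2*t) + C2*t*exp(2*t)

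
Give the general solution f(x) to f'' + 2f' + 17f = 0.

Characteristic equation r² + 2r + 17 = 0 has discriminant (2)² - 4·(17) = -64 < 0, so r = -1 ± 4i.
Hence f_h = C1*cos(4*x)*exp(-x) + C2*exp(-x)*sin(4*x).

f = C1*cos(4*x)*exp(-x) + C2*exp(-x)*sin(4*x)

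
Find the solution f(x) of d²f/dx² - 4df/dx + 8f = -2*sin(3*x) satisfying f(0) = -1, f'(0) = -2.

Characteristic equation r² - 4r + 8 = 0 has discriminant (-4)² - 4·(8) = -16 < 0, so r = 2 ± 2i.
Hence f_h = C1*cos(2*x)*exp(2*x) + C2*exp(2*x)*sin(2*x).
Try f_p = A*cos(3*x) + B*sin(3*x). Substituting and equating the coefficients of cos(3x) and sin(3x) gives A = -24/145, B = 2/145, so f_p = -24*cos(3*x)/145 + 2*sin(3*x)/145.
General solution: f = -24*cos(3*x)/145 + 2*sin(3*x)/145 + C1*cos(2*x)*exp(2*x) + C2*exp(2*x)*sin(2*x).
Apply the initial conditions: f(0) = -24/145 + C1 = -1 and f'(0) = 6/145 + 2*C1 + 2*C2 = -2. Solving gives C1 = -121/145, C2 = -27/145.

f = -24*cos(3*x)/145 + 2*sin(3*x)/145 - 121*cos(2*x)*exp(2*x)/145 - 27*exp(2*x)*sin(2*x)/145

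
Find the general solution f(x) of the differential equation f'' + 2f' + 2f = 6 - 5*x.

Characteristic equation r² + 2r + 2 = 0 has discriminant (2)² - 4·(2) = -4 < 0, so r = -1 ± i.
Hence f_h = C1*cos(x)*exp(-x) + C2*exp(-x)*sin(x).
For the particular solution try f_p = A0 + A1*x. Substituting and matching coefficients of each power of x gives A0 = 11/2, A1 = -5/2, so f_p = 11/2 - 5*x/2.

f = 11/2 - 5*x/2 + C1*cos(x)*exp(-x) + C2*exp(-x)*sin(x)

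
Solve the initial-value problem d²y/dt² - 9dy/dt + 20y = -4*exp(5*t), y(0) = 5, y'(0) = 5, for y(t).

y = -11*exp(5*t) + 16*exp(4*t) - 4*t*exp(5*t)

Characteristic equation r² - 9r + 20 = 0 factors as (r - 4)(r - 5) = 0, so r = 4, 5.
Hence y_h = C1*exp(4*t) + C2*exp(5*t).
Since exp(5*t) solves the homogeneous equation (r = 5 is a root of multiplicity 1), multiply the trial by t. Try y_p = A*t*exp(5*t). Substituting into the equation and dividing by exp(5*t) gives A = -4, so y_p = -4*t*exp(5*t).
General solution: y = C1*exp(4*t) + C2*exp(5*t) - 4*t*exp(5*t).
Apply the initial conditions: y(0) = C1 + C2 = 5 and y'(0) = -4 + 4*C1 + 5*C2 = 5. Solving gives C1 = 16, C2 = -11.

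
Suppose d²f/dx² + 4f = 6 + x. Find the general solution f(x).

f = 3/2 + x/4 + C1*cos(2*x) + C2*sin(2*x)

Characteristic equation r² + 4 = 0 has discriminant (0)² - 4·(4) = -16 < 0, so r = ± 2i.
Hence f_h = C1*cos(2*x) + C2*sin(2*x).
For the particular solution try f_p = A0 + A1*x. Substituting and matching coefficients of each power of x gives A0 = 3/2, A1 = 1/4, so f_p = 3/2 + x/4.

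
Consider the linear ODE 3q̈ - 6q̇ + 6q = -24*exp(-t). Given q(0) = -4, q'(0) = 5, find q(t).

q = -8*exp(-t)/5 - 12*cos(t)*exp(t)/5 + 29*exp(t)*sin(t)/5

Divide through by 3: q'' - 2q' + 2q = -8*exp(-t).
Characteristic equation r² - 2r + 2 = 0 has discriminant (-2)² - 4·(2) = -4 < 0, so r = 1 ± i.
Hence q_h = C1*cos(t)*exp(t) + C2*exp(t)*sin(t).
Try q_p = A*exp(-t). Substituting into the equation and dividing by exp(-t) gives A = -8/5, so q_p = -8*exp(-t)/5.
General solution: q = -8*exp(-t)/5 + C1*cos(t)*exp(t) + C2*exp(t)*sin(t).
Apply the initial conditions: q(0) = -8/5 + C1 = -4 and q'(0) = 8/5 + C1 + C2 = 5. Solving gives C1 = -12/5, C2 = 29/5.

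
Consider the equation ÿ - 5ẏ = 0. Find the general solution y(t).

y = C2 + C1*exp(5*t)

Characteristic equation r² - 5r = 0 factors as (r - 5)r = 0, so r = 5, 0.
Hence y_h = C1*exp(5*t) + C2.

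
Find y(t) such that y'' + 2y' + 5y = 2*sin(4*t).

Characteristic equation r² + 2r + 5 = 0 has discriminant (2)² - 4·(5) = -16 < 0, so r = -1 ± 2i.
Hence y_h = C1*cos(2*t)*exp(-t) + C2*exp(-t)*sin(2*t).
Try y_p = A*cos(4*t) + B*sin(4*t). Substituting and equating the coefficients of cos(4t) and sin(4t) gives A = -16/185, B = -22/185, so y_p = -22*sin(4*t)/185 - 16*cos(4*t)/185.

y = -22*sin(4*t)/185 - 16*cos(4*t)/185 + C1*cos(2*t)*exp(-t) + C2*exp(-t)*sin(2*t)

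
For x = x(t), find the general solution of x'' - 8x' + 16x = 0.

Characteristic equation r² - 8r + 16 = 0 has discriminant (-8)² - 4·(16) = 0, so r = 4 is a repeated root.
Hence x_h = (C1 + C2*t)*exp(4*t).

x = C1*exp(4*t) + C2*t*exp(4*t)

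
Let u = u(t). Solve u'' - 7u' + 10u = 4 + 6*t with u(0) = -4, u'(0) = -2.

Characteristic equation r² - 7r + 10 = 0 factors as (r - 2)(r - 5) = 0, so r = 2, 5.
Hence u_h = C1*exp(2*t) + C2*exp(5*t).
For the particular solution try u_p = A0 + A1*t. Substituting and matching coefficients of each power of t gives A0 = 41/50, A1 = 3/5, so u_p = 41/50 + 3*t/5.
General solution: u = 41/50 + 3*t/5 + C1*exp(2*t) + C2*exp(5*t).
Apply the initial conditions: u(0) = 41/50 + C1 + C2 = -4 and u'(0) = 3/5 + 2*C1 + 5*C2 = -2. Solving gives C1 = -43/6, C2 = 176/75.

u = 41/50 - 43*exp(2*t)/6 + 3*t/5 + 176*exp(5*t)/75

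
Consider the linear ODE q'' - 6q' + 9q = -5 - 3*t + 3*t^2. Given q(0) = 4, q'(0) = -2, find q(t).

q = -5/9 + t**2/3 + t/9 + 41*exp(3*t)/9 - 142*t*exp(3*t)/9

Characteristic equation r² - 6r + 9 = 0 has discriminant (-6)² - 4·(9) = 0, so r = 3 is a repeated root.
Hence q_h = (C1 + C2*t)*exp(3*t).
For the particular solution try q_p = A0 + A1*t + A2*t^2. Substituting and matching coefficients of each power of t gives A0 = -5/9, A1 = 1/9, A2 = 1/3, so q_p = -5/9 + t^2/3 + t/9.
General solution: q = -5/9 + t^2/3 + t/9 + C1*exp(3*t) + C2*t*exp(3*t).
Apply the initial conditions: q(0) = -5/9 + C1 = 4 and q'(0) = 1/9 + C2 + 3*C1 = -2. Solving gives C1 = 41/9, C2 = -142/9.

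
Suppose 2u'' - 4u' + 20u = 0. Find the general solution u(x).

Divide through by 2: u'' - 2u' + 10u = 0.
Characteristic equation r² - 2r + 10 = 0 has discriminant (-2)² - 4·(10) = -36 < 0, so r = 1 ± 3i.
Hence u_h = C1*cos(3*x)*exp(x) + C2*exp(x)*sin(3*x).

u = C1*cos(3*x)*exp(x) + C2*exp(x)*sin(3*x)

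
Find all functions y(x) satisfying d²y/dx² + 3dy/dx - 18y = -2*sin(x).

Characteristic equation r² + 3r - 18 = 0 factors as (r - 3)(r + 6) = 0, so r = 3, -6.
Hence y_h = C1*exp(3*x) + C2*exp(-6*x).
Try y_p = A*cos(x) + B*sin(x). Substituting and equating the coefficients of cos(x) and sin(x) gives A = 3/185, B = 19/185, so y_p = 3*cos(x)/185 + 19*sin(x)/185.

y = 3*cos(x)/185 + 19*sin(x)/185 + C1*exp(3*x) + C2*exp(-6*x)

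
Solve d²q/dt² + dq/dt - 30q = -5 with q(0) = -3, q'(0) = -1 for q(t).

Characteristic equation r² + r - 30 = 0 factors as (r - 5)(r + 6) = 0, so r = 5, -6.
Hence q_h = C1*exp(5*t) + C2*exp(-6*t).
For the particular solution try q_p = A0. Substituting and matching coefficients of each power of t gives A0 = 1/6, so q_p = 1/6.
General solution: q = 1/6 + C1*exp(5*t) + C2*exp(-6*t).
Apply the initial conditions: q(0) = 1/6 + C1 + C2 = -3 and q'(0) = -6*C2 + 5*C1 = -1. Solving gives C1 = -20/11, C2 = -89/66.

q = 1/6 - 89*exp(-6*t)/66 - 20*exp(5*t)/11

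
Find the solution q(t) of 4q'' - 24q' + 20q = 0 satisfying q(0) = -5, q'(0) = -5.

q = -5*exp(t)

Divide through by 4: q'' - 6q' + 5q = 0.
Characteristic equation r² - 6r + 5 = 0 factors as (r - 5)(r - 1) = 0, so r = 5, 1.
Hence q_h = C1*exp(5*t) + C2*exp(t).
Apply the initial conditions: q(0) = C1 + C2 = -5 and q'(0) = C2 + 5*C1 = -5. Solving gives C1 = 0, C2 = -5.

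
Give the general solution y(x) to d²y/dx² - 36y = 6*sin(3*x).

Characteristic equation r² - 36 = 0 factors as (r + 6)(r - 6) = 0, so r = -6, 6.
Hence y_h = C1*exp(-6*x) + C2*exp(6*x).
Try y_p = A*cos(3*x) + B*sin(3*x). Substituting and equating the coefficients of cos(3x) and sin(3x) gives A = 0, B = -2/15, so y_p = -2*sin(3*x)/15.

y = -2*sin(3*x)/15 + C1*exp(-6*x) + C2*exp(6*x)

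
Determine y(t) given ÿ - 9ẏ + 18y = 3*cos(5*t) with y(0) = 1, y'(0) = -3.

y = -135*sin(5*t)/2074 - 116*exp(6*t)/61 - 21*cos(5*t)/2074 + 99*exp(3*t)/34

Characteristic equation r² - 9r + 18 = 0 factors as (r - 3)(r - 6) = 0, so r = 3, 6.
Hence y_h = C1*exp(3*t) + C2*exp(6*t).
Try y_p = A*cos(5*t) + B*sin(5*t). Substituting and equating the coefficients of cos(5t) and sin(5t) gives A = -21/2074, B = -135/2074, so y_p = -135*sin(5*t)/2074 - 21*cos(5*t)/2074.
General solution: y = -135*sin(5*t)/2074 - 21*cos(5*t)/2074 + C1*exp(3*t) + C2*exp(6*t).
Apply the initial conditions: y(0) = -21/2074 + C1 + C2 = 1 and y'(0) = -675/2074 + 3*C1 + 6*C2 = -3. Solving gives C1 = 99/34, C2 = -116/61.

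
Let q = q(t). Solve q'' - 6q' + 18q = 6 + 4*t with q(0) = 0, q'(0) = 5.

q = 11/27 + 2*t/9 + 2*exp(3*t)*sin(3*t) - 11*cos(3*t)*exp(3*t)/27

Characteristic equation r² - 6r + 18 = 0 has discriminant (-6)² - 4·(18) = -36 < 0, so r = 3 ± 3i.
Hence q_h = C1*cos(3*t)*exp(3*t) + C2*exp(3*t)*sin(3*t).
For the particular solution try q_p = A0 + A1*t. Substituting and matching coefficients of each power of t gives A0 = 11/27, A1 = 2/9, so q_p = 11/27 + 2*t/9.
General solution: q = 11/27 + 2*t/9 + C1*cos(3*t)*exp(3*t) + C2*exp(3*t)*sin(3*t).
Apply the initial conditions: q(0) = 11/27 + C1 = 0 and q'(0) = 2/9 + 3*C1 + 3*C2 = 5. Solving gives C1 = -11/27, C2 = 2.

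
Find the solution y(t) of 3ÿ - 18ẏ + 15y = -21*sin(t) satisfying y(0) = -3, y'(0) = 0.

y = -23*exp(t)/8 - 21*cos(t)/26 - 7*sin(t)/13 + 71*exp(5*t)/104

Divide through by 3: y'' - 6y' + 5y = -7*sin(t).
Characteristic equation r² - 6r + 5 = 0 factors as (r - 5)(r - 1) = 0, so r = 5, 1.
Hence y_h = C1*exp(5*t) + C2*exp(t).
Try y_p = A*cos(t) + B*sin(t). Substituting and equating the coefficients of cos(t) and sin(t) gives A = -21/26, B = -7/13, so y_p = -21*cos(t)/26 - 7*sin(t)/13.
General solution: y = -21*cos(t)/26 - 7*sin(t)/13 + C1*exp(5*t) + C2*exp(t).
Apply the initial conditions: y(0) = -21/26 + C1 + C2 = -3 and y'(0) = -7/13 + C2 + 5*C1 = 0. Solving gives C1 = 71/104, C2 = -23/8.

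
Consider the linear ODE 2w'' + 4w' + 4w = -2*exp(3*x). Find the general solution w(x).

w = -exp(3*x)/17 + C1*cos(x)*exp(-x) + C2*exp(-x)*sin(x)

Divide through by 2: w'' + 2w' + 2w = -exp(3*x).
Characteristic equation r² + 2r + 2 = 0 has discriminant (2)² - 4·(2) = -4 < 0, so r = -1 ± i.
Hence w_h = C1*cos(x)*exp(-x) + C2*exp(-x)*sin(x).
Try w_p = A*exp(3*x). Substituting into the equation and dividing by exp(3*x) gives A = -1/17, so w_p = -exp(3*x)/17.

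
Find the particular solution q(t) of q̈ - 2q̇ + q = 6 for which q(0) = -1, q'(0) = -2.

q = 6 - 7*exp(t) + 5*t*exp(t)

Characteristic equation r² - 2r + 1 = 0 has discriminant (-2)² - 4·(1) = 0, so r = 1 is a repeated root.
Hence q_h = (C1 + C2*t)*exp(t).
For the particular solution try q_p = A0. Substituting and matching coefficients of each power of t gives A0 = 6, so q_p = 6.
General solution: q = 6 + C1*exp(t) + C2*t*exp(t).
Apply the initial conditions: q(0) = 6 + C1 = -1 and q'(0) = C1 + C2 = -2. Solving gives C1 = -7, C2 = 5.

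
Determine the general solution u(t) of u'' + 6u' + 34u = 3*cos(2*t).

u = sin(2*t)/29 + 5*cos(2*t)/58 + C1*cos(5*t)*exp(-3*t) + C2*exp(-3*t)*sin(5*t)

Characteristic equation r² + 6r + 34 = 0 has discriminant (6)² - 4·(34) = -100 < 0, so r = -3 ± 5i.
Hence u_h = C1*cos(5*t)*exp(-3*t) + C2*exp(-3*t)*sin(5*t).
Try u_p = A*cos(2*t) + B*sin(2*t). Substituting and equating the coefficients of cos(2t) and sin(2t) gives A = 5/58, B = 1/29, so u_p = sin(2*t)/29 + 5*cos(2*t)/58.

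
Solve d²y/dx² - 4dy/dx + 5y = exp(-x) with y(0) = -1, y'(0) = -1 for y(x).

Characteristic equation r² - 4r + 5 = 0 has discriminant (-4)² - 4·(5) = -4 < 0, so r = 2 ± i.
Hence y_h = C1*cos(x)*exp(2*x) + C2*exp(2*x)*sin(x).
Try y_p = A*exp(-x). Substituting into the equation and dividing by exp(-x) gives A = 1/10, so y_p = exp(-x)/10.
General solution: y = exp(-x)/10 + C1*cos(x)*exp(2*x) + C2*exp(2*x)*sin(x).
Apply the initial conditions: y(0) = 1/10 + C1 = -1 and y'(0) = -1/10 + C2 + 2*C1 = -1. Solving gives C1 = -11/10, C2 = 13/10.

y = exp(-x)/10 - 11*cos(x)*exp(2*x)/10 + 13*exp(2*x)*sin(x)/10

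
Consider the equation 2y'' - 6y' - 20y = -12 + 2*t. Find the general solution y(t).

y = 63/100 - t/10 + C1*exp(5*t) + C2*exp(-2*t)

Divide through by 2: y'' - 3y' - 10y = -6 + t.
Characteristic equation r² - 3r - 10 = 0 factors as (r - 5)(r + 2) = 0, so r = 5, -2.
Hence y_h = C1*exp(5*t) + C2*exp(-2*t).
For the particular solution try y_p = A0 + A1*t. Substituting and matching coefficients of each power of t gives A0 = 63/100, A1 = -1/10, so y_p = 63/100 - t/10.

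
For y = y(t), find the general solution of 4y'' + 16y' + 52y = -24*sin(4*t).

Divide through by 4: y'' + 4y' + 13y = -6*sin(4*t).
Characteristic equation r² + 4r + 13 = 0 has discriminant (4)² - 4·(13) = -36 < 0, so r = -2 ± 3i.
Hence y_h = C1*cos(3*t)*exp(-2*t) + C2*exp(-2*t)*sin(3*t).
Try y_p = A*cos(4*t) + B*sin(4*t). Substituting and equating the coefficients of cos(4t) and sin(4t) gives A = 96/265, B = 18/265, so y_p = 18*sin(4*t)/265 + 96*cos(4*t)/265.

y = 18*sin(4*t)/265 + 96*cos(4*t)/265 + C1*cos(3*t)*exp(-2*t) + C2*exp(-2*t)*sin(3*t)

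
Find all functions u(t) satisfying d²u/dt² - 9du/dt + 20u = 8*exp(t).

u = 2*exp(t)/3 + C1*exp(5*t) + C2*exp(4*t)

Characteristic equation r² - 9r + 20 = 0 factors as (r - 5)(r - 4) = 0, so r = 5, 4.
Hence u_h = C1*exp(5*t) + C2*exp(4*t).
Try u_p = A*exp(t). Substituting into the equation and dividing by exp(t) gives A = 2/3, so u_p = 2*exp(t)/3.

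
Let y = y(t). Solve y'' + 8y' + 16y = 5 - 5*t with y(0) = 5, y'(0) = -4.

y = 15/32 - 5*t/16 + 145*exp(-4*t)/32 + 231*t*exp(-4*t)/16

Characteristic equation r² + 8r + 16 = 0 has discriminant (8)² - 4·(16) = 0, so r = -4 is a repeated root.
Hence y_h = (C1 + C2*t)*exp(-4*t).
For the particular solution try y_p = A0 + A1*t. Substituting and matching coefficients of each power of t gives A0 = 15/32, A1 = -5/16, so y_p = 15/32 - 5*t/16.
General solution: y = 15/32 - 5*t/16 + C1*exp(-4*t) + C2*t*exp(-4*t).
Apply the initial conditions: y(0) = 15/32 + C1 = 5 and y'(0) = -5/16 + C2 - 4*C1 = -4. Solving gives C1 = 145/32, C2 = 231/16.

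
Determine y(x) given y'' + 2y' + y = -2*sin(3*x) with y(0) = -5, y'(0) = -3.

y = -128*exp(-x)/25 + 3*cos(3*x)/25 + 4*sin(3*x)/25 - 43*x*exp(-x)/5

Characteristic equation r² + 2r + 1 = 0 has discriminant (2)² - 4·(1) = 0, so r = -1 is a repeated root.
Hence y_h = (C1 + C2*x)*exp(-x).
Try y_p = A*cos(3*x) + B*sin(3*x). Substituting and equating the coefficients of cos(3x) and sin(3x) gives A = 3/25, B = 4/25, so y_p = 3*cos(3*x)/25 + 4*sin(3*x)/25.
General solution: y = 3*cos(3*x)/25 + 4*sin(3*x)/25 + C1*exp(-x) + C2*x*exp(-x).
Apply the initial conditions: y(0) = 3/25 + C1 = -5 and y'(0) = 12/25 + C2 - C1 = -3. Solving gives C1 = -128/25, C2 = -43/5.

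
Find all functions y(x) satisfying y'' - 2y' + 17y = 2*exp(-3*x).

y = exp(-3*x)/16 + C1*cos(4*x)*exp(x) + C2*exp(x)*sin(4*x)

Characteristic equation r² - 2r + 17 = 0 has discriminant (-2)² - 4·(17) = -64 < 0, so r = 1 ± 4i.
Hence y_h = C1*cos(4*x)*exp(x) + C2*exp(x)*sin(4*x).
Try y_p = A*exp(-3*x). Substituting into the equation and dividing by exp(-3*x) gives A = 1/16, so y_p = exp(-3*x)/16.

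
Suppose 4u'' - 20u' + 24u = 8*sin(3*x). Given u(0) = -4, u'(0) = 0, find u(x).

u = -162*exp(2*x)/13 - sin(3*x)/39 + 5*cos(3*x)/39 + 25*exp(3*x)/3

Divide through by 4: u'' - 5u' + 6u = 2*sin(3*x).
Characteristic equation r² - 5r + 6 = 0 factors as (r - 3)(r - 2) = 0, so r = 3, 2.
Hence u_h = C1*exp(3*x) + C2*exp(2*x).
Try u_p = A*cos(3*x) + B*sin(3*x). Substituting and equating the coefficients of cos(3x) and sin(3x) gives A = 5/39, B = -1/39, so u_p = -sin(3*x)/39 + 5*cos(3*x)/39.
General solution: u = -sin(3*x)/39 + 5*cos(3*x)/39 + C1*exp(3*x) + C2*exp(2*x).
Apply the initial conditions: u(0) = 5/39 + C1 + C2 = -4 and u'(0) = -1/13 + 2*C2 + 3*C1 = 0. Solving gives C1 = 25/3, C2 = -162/13.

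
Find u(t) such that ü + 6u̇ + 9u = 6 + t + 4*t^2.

u = 8/9 - 13*t/27 + 4*t**2/9 + C1*exp(-3*t) + C2*t*exp(-3*t)

Characteristic equation r² + 6r + 9 = 0 has discriminant (6)² - 4·(9) = 0, so r = -3 is a repeated root.
Hence u_h = (C1 + C2*t)*exp(-3*t).
For the particular solution try u_p = A0 + A1*t + A2*t^2. Substituting and matching coefficients of each power of t gives A0 = 8/9, A1 = -13/27, A2 = 4/9, so u_p = 8/9 - 13*t/27 + 4*t^2/9.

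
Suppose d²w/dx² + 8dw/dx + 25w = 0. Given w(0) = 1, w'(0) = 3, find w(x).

Characteristic equation r² + 8r + 25 = 0 has discriminant (8)² - 4·(25) = -36 < 0, so r = -4 ± 3i.
Hence w_h = C1*cos(3*x)*exp(-4*x) + C2*exp(-4*x)*sin(3*x).
Apply the initial conditions: w(0) = C1 = 1 and w'(0) = -4*C1 + 3*C2 = 3. Solving gives C1 = 1, C2 = 7/3.

w = cos(3*x)*exp(-4*x) + 7*exp(-4*x)*sin(3*x)/3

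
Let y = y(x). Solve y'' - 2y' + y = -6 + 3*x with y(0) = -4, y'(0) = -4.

y = -4*exp(x) + 3*x - 3*x*exp(x)

Characteristic equation r² - 2r + 1 = 0 has discriminant (-2)² - 4·(1) = 0, so r = 1 is a repeated root.
Hence y_h = (C1 + C2*x)*exp(x).
For the particular solution try y_p = A0 + A1*x. Substituting and matching coefficients of each power of x gives A0 = 0, A1 = 3, so y_p = 3*x.
General solution: y = 3*x + C1*exp(x) + C2*x*exp(x).
Apply the initial conditions: y(0) = C1 = -4 and y'(0) = 3 + C1 + C2 = -4. Solving gives C1 = -4, C2 = -3.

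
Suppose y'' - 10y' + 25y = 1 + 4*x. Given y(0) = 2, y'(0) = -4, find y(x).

Characteristic equation r² - 10r + 25 = 0 has discriminant (-10)² - 4·(25) = 0, so r = 5 is a repeated root.
Hence y_h = (C1 + C2*x)*exp(5*x).
For the particular solution try y_p = A0 + A1*x. Substituting and matching coefficients of each power of x gives A0 = 13/125, A1 = 4/25, so y_p = 13/125 + 4*x/25.
General solution: y = 13/125 + 4*x/25 + C1*exp(5*x) + C2*x*exp(5*x).
Apply the initial conditions: y(0) = 13/125 + C1 = 2 and y'(0) = 4/25 + C2 + 5*C1 = -4. Solving gives C1 = 237/125, C2 = -341/25.

y = 13/125 + 4*x/25 + 237*exp(5*x)/125 - 341*x*exp(5*x)/25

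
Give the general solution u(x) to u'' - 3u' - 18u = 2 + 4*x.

Characteristic equation r² - 3r - 18 = 0 factors as (r - 6)(r + 3) = 0, so r = 6, -3.
Hence u_h = C1*exp(6*x) + C2*exp(-3*x).
For the particular solution try u_p = A0 + A1*x. Substituting and matching coefficients of each power of x gives A0 = -2/27, A1 = -2/9, so u_p = -2/27 - 2*x/9.

u = -2/27 - 2*x/9 + C1*exp(6*x) + C2*exp(-3*x)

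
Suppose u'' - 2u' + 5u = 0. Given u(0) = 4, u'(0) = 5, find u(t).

u = exp(t)*sin(2*t)/2 + 4*cos(2*t)*exp(t)

Characteristic equation r² - 2r + 5 = 0 has discriminant (-2)² - 4·(5) = -16 < 0, so r = 1 ± 2i.
Hence u_h = C1*cos(2*t)*exp(t) + C2*exp(t)*sin(2*t).
Apply the initial conditions: u(0) = C1 = 4 and u'(0) = C1 + 2*C2 = 5. Solving gives C1 = 4, C2 = 1/2.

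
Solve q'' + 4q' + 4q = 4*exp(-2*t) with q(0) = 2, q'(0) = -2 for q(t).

q = 2*exp(-2*t) + 2*t*exp(-2*t) + 2*t**2*exp(-2*t)

Characteristic equation r² + 4r + 4 = 0 has discriminant (4)² - 4·(4) = 0, so r = -2 is a repeated root.
Hence q_h = (C1 + C2*t)*exp(-2*t).
Since exp(-2*t) solves the homogeneous equation (r = -2 is a root of multiplicity 2), multiply the trial by t^2. Try q_p = A*t^2*exp(-2*t). Substituting into the equation and dividing by exp(-2*t) gives A = 2, so q_p = 2*t^2*exp(-2*t).
General solution: q = C1*exp(-2*t) + 2*t^2*exp(-2*t) + C2*t*exp(-2*t).
Apply the initial conditions: q(0) = C1 = 2 and q'(0) = C2 - 2*C1 = -2. Solving gives C1 = 2, C2 = 2.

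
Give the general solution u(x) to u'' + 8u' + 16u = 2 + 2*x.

u = 1/16 + x/8 + C1*exp(-4*x) + C2*x*exp(-4*x)

Characteristic equation r² + 8r + 16 = 0 has discriminant (8)² - 4·(16) = 0, so r = -4 is a repeated root.
Hence u_h = (C1 + C2*x)*exp(-4*x).
For the particular solution try u_p = A0 + A1*x. Substituting and matching coefficients of each power of x gives A0 = 1/16, A1 = 1/8, so u_p = 1/16 + x/8.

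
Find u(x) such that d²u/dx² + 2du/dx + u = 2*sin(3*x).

Characteristic equation r² + 2r + 1 = 0 has discriminant (2)² - 4·(1) = 0, so r = -1 is a repeated root.
Hence u_h = (C1 + C2*x)*exp(-x).
Try u_p = A*cos(3*x) + B*sin(3*x). Substituting and equating the coefficients of cos(3x) and sin(3x) gives A = -3/25, B = -4/25, so u_p = -4*sin(3*x)/25 - 3*cos(3*x)/25.

u = -4*sin(3*x)/25 - 3*cos(3*x)/25 + C1*exp(-x) + C2*x*exp(-x)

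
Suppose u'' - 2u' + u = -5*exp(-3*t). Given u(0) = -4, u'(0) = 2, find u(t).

Characteristic equation r² - 2r + 1 = 0 has discriminant (-2)² - 4·(1) = 0, so r = 1 is a repeated root.
Hence u_h = (C1 + C2*t)*exp(t).
Try u_p = A*exp(-3*t). Substituting into the equation and dividing by exp(-3*t) gives A = -5/16, so u_p = -5*exp(-3*t)/16.
General solution: u = -5*exp(-3*t)/16 + C1*exp(t) + C2*t*exp(t).
Apply the initial conditions: u(0) = -5/16 + C1 = -4 and u'(0) = 15/16 + C1 + C2 = 2. Solving gives C1 = -59/16, C2 = 19/4.

u = -59*exp(t)/16 - 5*exp(-3*t)/16 + 19*t*exp(t)/4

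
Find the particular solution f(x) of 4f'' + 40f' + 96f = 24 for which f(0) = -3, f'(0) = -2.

Divide through by 4: f'' + 10f' + 24f = 6.
Characteristic equation r² + 10r + 24 = 0 factors as (r + 6)(r + 4) = 0, so r = -6, -4.
Hence f_h = C1*exp(-6*x) + C2*exp(-4*x).
For the particular solution try f_p = A0. Substituting and matching coefficients of each power of x gives A0 = 1/4, so f_p = 1/4.
General solution: f = 1/4 + C1*exp(-6*x) + C2*exp(-4*x).
Apply the initial conditions: f(0) = 1/4 + C1 + C2 = -3 and f'(0) = -6*C1 - 4*C2 = -2. Solving gives C1 = 15/2, C2 = -43/4.

f = 1/4 - 43*exp(-4*x)/4 + 15*exp(-6*x)/2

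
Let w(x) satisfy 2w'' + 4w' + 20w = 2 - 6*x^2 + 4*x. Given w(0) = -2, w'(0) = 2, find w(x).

w = 12/125 - 3*x**2/10 + 8*x/25 - 262*cos(3*x)*exp(-x)/125 - 52*exp(-x)*sin(3*x)/375

Divide through by 2: w'' + 2w' + 10w = 1 - 3*x^2 + 2*x.
Characteristic equation r² + 2r + 10 = 0 has discriminant (2)² - 4·(10) = -36 < 0, so r = -1 ± 3i.
Hence w_h = C1*cos(3*x)*exp(-x) + C2*exp(-x)*sin(3*x).
For the particular solution try w_p = A0 + A1*x + A2*x^2. Substituting and matching coefficients of each power of x gives A0 = 12/125, A1 = 8/25, A2 = -3/10, so w_p = 12/125 - 3*x^2/10 + 8*x/25.
General solution: w = 12/125 - 3*x^2/10 + 8*x/25 + C1*cos(3*x)*exp(-x) + C2*exp(-x)*sin(3*x).
Apply the initial conditions: w(0) = 12/125 + C1 = -2 and w'(0) = 8/25 - C1 + 3*C2 = 2. Solving gives C1 = -262/125, C2 = -52/375.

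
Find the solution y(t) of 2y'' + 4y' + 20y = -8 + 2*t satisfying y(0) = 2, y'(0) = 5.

Divide through by 2: y'' + 2y' + 10y = -4 + t.
Characteristic equation r² + 2r + 10 = 0 has discriminant (2)² - 4·(10) = -36 < 0, so r = -1 ± 3i.
Hence y_h = C1*cos(3*t)*exp(-t) + C2*exp(-t)*sin(3*t).
For the particular solution try y_p = A0 + A1*t. Substituting and matching coefficients of each power of t gives A0 = -21/50, A1 = 1/10, so y_p = -21/50 + t/10.
General solution: y = -21/50 + t/10 + C1*cos(3*t)*exp(-t) + C2*exp(-t)*sin(3*t).
Apply the initial conditions: y(0) = -21/50 + C1 = 2 and y'(0) = 1/10 - C1 + 3*C2 = 5. Solving gives C1 = 121/50, C2 = 61/25.

y = -21/50 + t/10 + 61*exp(-t)*sin(3*t)/25 + 121*cos(3*t)*exp(-t)/50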